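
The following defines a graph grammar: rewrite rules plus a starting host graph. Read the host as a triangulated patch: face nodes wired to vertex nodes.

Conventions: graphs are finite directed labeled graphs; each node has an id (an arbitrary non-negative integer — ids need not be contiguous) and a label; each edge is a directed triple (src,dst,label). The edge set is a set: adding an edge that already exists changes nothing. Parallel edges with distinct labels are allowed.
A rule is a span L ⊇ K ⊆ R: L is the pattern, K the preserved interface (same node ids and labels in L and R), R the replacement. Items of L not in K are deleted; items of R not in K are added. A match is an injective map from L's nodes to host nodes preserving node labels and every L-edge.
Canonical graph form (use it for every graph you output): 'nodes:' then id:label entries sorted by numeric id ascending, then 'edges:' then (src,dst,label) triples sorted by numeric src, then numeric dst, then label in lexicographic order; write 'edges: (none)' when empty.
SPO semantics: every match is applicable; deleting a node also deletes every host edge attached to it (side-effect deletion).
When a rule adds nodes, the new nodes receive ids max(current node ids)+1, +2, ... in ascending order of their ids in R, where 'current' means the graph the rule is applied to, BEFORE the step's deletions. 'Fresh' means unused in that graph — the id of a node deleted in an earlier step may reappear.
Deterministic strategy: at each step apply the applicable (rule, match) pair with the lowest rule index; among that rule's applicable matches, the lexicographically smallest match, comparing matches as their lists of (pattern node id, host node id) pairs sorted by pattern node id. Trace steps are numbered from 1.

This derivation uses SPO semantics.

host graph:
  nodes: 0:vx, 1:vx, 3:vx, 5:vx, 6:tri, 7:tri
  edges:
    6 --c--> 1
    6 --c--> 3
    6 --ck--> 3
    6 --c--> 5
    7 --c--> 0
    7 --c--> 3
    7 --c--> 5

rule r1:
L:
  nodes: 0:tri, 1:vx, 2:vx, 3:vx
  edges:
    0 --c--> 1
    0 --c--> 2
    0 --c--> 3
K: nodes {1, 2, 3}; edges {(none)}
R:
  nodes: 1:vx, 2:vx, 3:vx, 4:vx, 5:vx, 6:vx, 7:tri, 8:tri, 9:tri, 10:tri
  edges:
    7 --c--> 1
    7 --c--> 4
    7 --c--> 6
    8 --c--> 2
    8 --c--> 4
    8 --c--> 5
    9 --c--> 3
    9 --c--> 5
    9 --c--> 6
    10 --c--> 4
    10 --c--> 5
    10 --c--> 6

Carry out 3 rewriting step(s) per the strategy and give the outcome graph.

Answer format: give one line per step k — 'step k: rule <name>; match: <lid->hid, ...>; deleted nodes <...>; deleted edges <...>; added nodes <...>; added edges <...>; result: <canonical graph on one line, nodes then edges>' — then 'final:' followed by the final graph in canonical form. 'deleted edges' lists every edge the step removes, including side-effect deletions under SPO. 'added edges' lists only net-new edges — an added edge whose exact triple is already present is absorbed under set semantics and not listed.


step 1: rule r1; match: 0->6, 1->1, 2->3, 3->5; deleted nodes 6; deleted edges (6,1,c); (6,3,c); (6,3,ck); (6,5,c); added nodes 8, 9, 10, 11, 12, 13, 14; added edges (11,1,c); (11,8,c); (11,10,c); (12,3,c); (12,8,c); (12,9,c); (13,5,c); (13,9,c); (13,10,c); (14,8,c); (14,9,c); (14,10,c); result: nodes: 0:vx, 1:vx, 3:vx, 5:vx, 7:tri, 8:vx, 9:vx, 10:vx, 11:tri, 12:tri, 13:tri, 14:tri edges: (7,0,c); (7,3,c); (7,5,c); (11,1,c); (11,8,c); (11,10,c); (12,3,c); (12,8,c); (12,9,c); (13,5,c); (13,9,c); (13,10,c); (14,8,c); (14,9,c); (14,10,c)
step 2: rule r1; match: 0->7, 1->0, 2->3, 3->5; deleted nodes 7; deleted edges (7,0,c); (7,3,c); (7,5,c); added nodes 15, 16, 17, 18, 19, 20, 21; added edges (18,0,c); (18,15,c); (18,17,c); (19,3,c); (19,15,c); (19,16,c); (20,5,c); (20,16,c); (20,17,c); (21,15,c); (21,16,c); (21,17,c); result: nodes: 0:vx, 1:vx, 3:vx, 5:vx, 8:vx, 9:vx, 10:vx, 11:tri, 12:tri, 13:tri, 14:tri, 15:vx, 16:vx, 17:vx, 18:tri, 19:tri, 20:tri, 21:tri edges: (11,1,c); (11,8,c); (11,10,c); (12,3,c); (12,8,c); (12,9,c); (13,5,c); (13,9,c); (13,10,c); (14,8,c); (14,9,c); (14,10,c); (18,0,c); (18,15,c); (18,17,c); (19,3,c); (19,15,c); (19,16,c); (20,5,c); (20,16,c); (20,17,c); (21,15,c); (21,16,c); (21,17,c)
step 3: rule r1; match: 0->11, 1->1, 2->8, 3->10; deleted nodes 11; deleted edges (11,1,c); (11,8,c); (11,10,c); added nodes 22, 23, 24, 25, 26, 27, 28; added edges (25,1,c); (25,22,c); (25,24,c); (26,8,c); (26,22,c); (26,23,c); (27,10,c); (27,23,c); (27,24,c); (28,22,c); (28,23,c); (28,24,c); result: nodes: 0:vx, 1:vx, 3:vx, 5:vx, 8:vx, 9:vx, 10:vx, 12:tri, 13:tri, 14:tri, 15:vx, 16:vx, 17:vx, 18:tri, 19:tri, 20:tri, 21:tri, 22:vx, 23:vx, 24:vx, 25:tri, 26:tri, 27:tri, 28:tri edges: (12,3,c); (12,8,c); (12,9,c); (13,5,c); (13,9,c); (13,10,c); (14,8,c); (14,9,c); (14,10,c); (18,0,c); (18,15,c); (18,17,c); (19,3,c); (19,15,c); (19,16,c); (20,5,c); (20,16,c); (20,17,c); (21,15,c); (21,16,c); (21,17,c); (25,1,c); (25,22,c); (25,24,c); (26,8,c); (26,22,c); (26,23,c); (27,10,c); (27,23,c); (27,24,c); (28,22,c); (28,23,c); (28,24,c)
final:
nodes: 0:vx, 1:vx, 3:vx, 5:vx, 8:vx, 9:vx, 10:vx, 12:tri, 13:tri, 14:tri, 15:vx, 16:vx, 17:vx, 18:tri, 19:tri, 20:tri, 21:tri, 22:vx, 23:vx, 24:vx, 25:tri, 26:tri, 27:tri, 28:tri
edges: (12,3,c); (12,8,c); (12,9,c); (13,5,c); (13,9,c); (13,10,c); (14,8,c); (14,9,c); (14,10,c); (18,0,c); (18,15,c); (18,17,c); (19,3,c); (19,15,c); (19,16,c); (20,5,c); (20,16,c); (20,17,c); (21,15,c); (21,16,c); (21,17,c); (25,1,c); (25,22,c); (25,24,c); (26,8,c); (26,22,c); (26,23,c); (27,10,c); (27,23,c); (27,24,c); (28,22,c); (28,23,c); (28,24,c)


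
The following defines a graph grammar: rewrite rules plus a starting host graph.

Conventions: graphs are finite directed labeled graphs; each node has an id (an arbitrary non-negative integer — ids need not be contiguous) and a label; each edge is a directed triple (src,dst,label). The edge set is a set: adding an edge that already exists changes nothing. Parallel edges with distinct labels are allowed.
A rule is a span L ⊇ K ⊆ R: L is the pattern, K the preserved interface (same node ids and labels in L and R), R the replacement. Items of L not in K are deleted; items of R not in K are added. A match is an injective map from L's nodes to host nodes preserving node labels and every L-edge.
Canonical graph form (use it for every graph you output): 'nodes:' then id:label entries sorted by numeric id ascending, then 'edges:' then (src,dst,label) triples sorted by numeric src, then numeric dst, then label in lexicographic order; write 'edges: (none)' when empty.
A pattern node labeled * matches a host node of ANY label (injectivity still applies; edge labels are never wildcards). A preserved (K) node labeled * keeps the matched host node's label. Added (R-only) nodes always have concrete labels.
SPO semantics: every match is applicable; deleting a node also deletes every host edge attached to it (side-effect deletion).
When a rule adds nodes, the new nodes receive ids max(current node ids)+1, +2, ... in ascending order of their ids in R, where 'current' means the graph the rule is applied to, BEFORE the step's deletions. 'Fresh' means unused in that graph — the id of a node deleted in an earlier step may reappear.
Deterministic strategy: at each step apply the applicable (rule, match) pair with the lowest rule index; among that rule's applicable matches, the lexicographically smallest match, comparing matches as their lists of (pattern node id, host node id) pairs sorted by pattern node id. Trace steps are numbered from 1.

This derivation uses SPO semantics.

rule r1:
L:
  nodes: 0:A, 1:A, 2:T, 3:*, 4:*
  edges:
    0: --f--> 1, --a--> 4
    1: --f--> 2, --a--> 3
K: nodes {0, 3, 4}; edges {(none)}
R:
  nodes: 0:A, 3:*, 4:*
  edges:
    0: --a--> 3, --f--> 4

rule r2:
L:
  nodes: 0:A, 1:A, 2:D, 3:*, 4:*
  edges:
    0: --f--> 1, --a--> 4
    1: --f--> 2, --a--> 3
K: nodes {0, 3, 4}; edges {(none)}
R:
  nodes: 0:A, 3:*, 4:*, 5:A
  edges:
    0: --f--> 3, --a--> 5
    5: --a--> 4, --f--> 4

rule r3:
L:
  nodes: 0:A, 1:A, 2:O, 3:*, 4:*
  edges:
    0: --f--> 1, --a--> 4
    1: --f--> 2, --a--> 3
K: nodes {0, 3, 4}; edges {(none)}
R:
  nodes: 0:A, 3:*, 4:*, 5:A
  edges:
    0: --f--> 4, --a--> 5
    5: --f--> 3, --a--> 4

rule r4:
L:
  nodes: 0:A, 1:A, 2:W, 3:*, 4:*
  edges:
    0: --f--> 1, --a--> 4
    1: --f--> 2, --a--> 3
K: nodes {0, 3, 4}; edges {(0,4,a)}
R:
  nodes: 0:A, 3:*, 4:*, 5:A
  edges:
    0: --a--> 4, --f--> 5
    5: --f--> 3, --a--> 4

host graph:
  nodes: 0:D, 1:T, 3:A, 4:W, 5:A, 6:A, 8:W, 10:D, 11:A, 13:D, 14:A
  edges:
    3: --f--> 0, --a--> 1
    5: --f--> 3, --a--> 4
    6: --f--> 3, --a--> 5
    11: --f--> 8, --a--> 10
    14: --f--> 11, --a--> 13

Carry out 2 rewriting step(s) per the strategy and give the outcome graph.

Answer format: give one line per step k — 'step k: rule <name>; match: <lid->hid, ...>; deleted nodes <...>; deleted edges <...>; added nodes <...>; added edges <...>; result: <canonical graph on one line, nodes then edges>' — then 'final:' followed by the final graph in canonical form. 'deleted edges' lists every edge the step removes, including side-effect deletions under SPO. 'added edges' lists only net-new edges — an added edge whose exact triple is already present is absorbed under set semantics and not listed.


step 1: rule r2; match: 0->5, 1->3, 2->0, 3->1, 4->4; deleted nodes 0, 3; deleted edges (3,0,f); (3,1,a); (5,3,f); (5,4,a); (6,3,f); added nodes 15; added edges (5,1,f); (5,15,a); (15,4,a); (15,4,f); result: nodes: 1:T, 4:W, 5:A, 6:A, 8:W, 10:D, 11:A, 13:D, 14:A, 15:A edges: (5,1,f); (5,15,a); (6,5,a); (11,8,f); (11,10,a); (14,11,f); (14,13,a); (15,4,a); (15,4,f)
step 2: rule r4; match: 0->14, 1->11, 2->8, 3->10, 4->13; deleted nodes 8, 11; deleted edges (11,8,f); (11,10,a); (14,11,f); added nodes 16; added edges (14,16,f); (16,10,f); (16,13,a); result: nodes: 1:T, 4:W, 5:A, 6:A, 10:D, 13:D, 14:A, 15:A, 16:A edges: (5,1,f); (5,15,a); (6,5,a); (14,13,a); (14,16,f); (15,4,a); (15,4,f); (16,10,f); (16,13,a)
final:
nodes: 1:T, 4:W, 5:A, 6:A, 10:D, 13:D, 14:A, 15:A, 16:A
edges: (5,1,f); (5,15,a); (6,5,a); (14,13,a); (14,16,f); (15,4,a); (15,4,f); (16,10,f); (16,13,a)


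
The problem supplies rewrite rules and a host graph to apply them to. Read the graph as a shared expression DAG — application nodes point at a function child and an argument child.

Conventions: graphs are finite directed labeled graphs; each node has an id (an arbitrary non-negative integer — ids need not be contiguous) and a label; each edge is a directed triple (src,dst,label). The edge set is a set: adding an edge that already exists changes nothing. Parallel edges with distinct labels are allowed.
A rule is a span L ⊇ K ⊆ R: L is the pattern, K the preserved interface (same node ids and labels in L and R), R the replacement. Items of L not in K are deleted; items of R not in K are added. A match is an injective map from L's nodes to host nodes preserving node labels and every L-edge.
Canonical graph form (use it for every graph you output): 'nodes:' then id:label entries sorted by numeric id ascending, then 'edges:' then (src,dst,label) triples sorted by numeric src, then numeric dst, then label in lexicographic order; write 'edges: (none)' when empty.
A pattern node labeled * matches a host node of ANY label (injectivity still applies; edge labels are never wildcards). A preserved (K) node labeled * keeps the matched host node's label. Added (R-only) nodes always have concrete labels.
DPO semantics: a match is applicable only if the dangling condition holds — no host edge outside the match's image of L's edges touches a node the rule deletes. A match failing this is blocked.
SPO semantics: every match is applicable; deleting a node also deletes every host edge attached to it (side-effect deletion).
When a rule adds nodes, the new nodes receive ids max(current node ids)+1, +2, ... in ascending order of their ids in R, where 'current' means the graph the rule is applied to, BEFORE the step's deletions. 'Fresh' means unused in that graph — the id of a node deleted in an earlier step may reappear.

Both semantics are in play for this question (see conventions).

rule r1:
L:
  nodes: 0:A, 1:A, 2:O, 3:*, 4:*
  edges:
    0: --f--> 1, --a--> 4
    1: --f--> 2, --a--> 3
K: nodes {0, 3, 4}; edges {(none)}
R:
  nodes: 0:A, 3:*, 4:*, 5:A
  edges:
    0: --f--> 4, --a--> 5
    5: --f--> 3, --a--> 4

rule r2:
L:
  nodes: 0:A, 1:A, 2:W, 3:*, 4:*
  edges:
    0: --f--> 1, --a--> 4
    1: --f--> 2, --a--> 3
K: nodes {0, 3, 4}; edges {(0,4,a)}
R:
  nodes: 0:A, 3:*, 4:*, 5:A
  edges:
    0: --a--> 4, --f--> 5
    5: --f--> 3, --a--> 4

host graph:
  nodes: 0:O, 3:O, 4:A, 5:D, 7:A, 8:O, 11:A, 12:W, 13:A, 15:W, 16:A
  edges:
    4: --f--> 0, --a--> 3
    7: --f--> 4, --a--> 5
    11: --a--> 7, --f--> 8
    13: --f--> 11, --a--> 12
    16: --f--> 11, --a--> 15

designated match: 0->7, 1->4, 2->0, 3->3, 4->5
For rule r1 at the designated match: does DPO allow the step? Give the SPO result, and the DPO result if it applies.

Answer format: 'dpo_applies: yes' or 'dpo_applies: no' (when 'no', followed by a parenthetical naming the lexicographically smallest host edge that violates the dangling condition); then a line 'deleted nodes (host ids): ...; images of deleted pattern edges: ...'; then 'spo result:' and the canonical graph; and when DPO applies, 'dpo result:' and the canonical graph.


dpo_applies: yes
deleted nodes (host ids): 0, 4; images of deleted pattern edges: (4,0,f); (4,3,a); (7,4,f); (7,5,a)
spo result:
nodes: 3:O, 5:D, 7:A, 8:O, 11:A, 12:W, 13:A, 15:W, 16:A, 17:A
edges: (7,5,f); (7,17,a); (11,7,a); (11,8,f); (13,11,f); (13,12,a); (16,11,f); (16,15,a); (17,3,f); (17,5,a)
dpo result:
nodes: 3:O, 5:D, 7:A, 8:O, 11:A, 12:W, 13:A, 15:W, 16:A, 17:A
edges: (7,5,f); (7,17,a); (11,7,a); (11,8,f); (13,11,f); (13,12,a); (16,11,f); (16,15,a); (17,3,f); (17,5,a)


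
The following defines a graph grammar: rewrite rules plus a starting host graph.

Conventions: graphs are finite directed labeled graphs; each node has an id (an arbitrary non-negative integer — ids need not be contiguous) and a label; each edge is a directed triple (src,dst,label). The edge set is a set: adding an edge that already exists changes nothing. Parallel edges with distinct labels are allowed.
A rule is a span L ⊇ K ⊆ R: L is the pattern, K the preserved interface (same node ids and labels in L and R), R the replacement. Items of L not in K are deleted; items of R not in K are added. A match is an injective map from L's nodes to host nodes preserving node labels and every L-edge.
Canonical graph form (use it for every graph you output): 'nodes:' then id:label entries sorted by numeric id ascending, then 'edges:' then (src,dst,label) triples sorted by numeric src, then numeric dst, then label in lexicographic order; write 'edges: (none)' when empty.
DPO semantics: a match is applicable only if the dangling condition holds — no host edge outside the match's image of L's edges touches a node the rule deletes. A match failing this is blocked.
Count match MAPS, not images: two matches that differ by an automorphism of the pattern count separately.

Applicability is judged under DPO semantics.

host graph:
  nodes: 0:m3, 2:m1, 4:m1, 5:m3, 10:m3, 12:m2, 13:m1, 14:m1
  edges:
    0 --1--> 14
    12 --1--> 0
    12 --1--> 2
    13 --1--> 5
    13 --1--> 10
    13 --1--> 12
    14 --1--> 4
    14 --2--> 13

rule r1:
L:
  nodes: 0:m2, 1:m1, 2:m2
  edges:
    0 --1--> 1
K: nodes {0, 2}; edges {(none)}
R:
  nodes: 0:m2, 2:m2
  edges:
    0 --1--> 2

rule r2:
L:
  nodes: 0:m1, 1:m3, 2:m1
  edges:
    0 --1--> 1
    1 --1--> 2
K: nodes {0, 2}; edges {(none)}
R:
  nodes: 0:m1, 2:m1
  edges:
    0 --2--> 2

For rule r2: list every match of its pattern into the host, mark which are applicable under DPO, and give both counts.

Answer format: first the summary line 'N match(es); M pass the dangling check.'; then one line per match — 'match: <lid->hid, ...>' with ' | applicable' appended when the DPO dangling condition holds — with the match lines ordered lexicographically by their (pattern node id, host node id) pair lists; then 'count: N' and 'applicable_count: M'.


0 match(es); 0 pass the dangling check.
count: 0
applicable_count: 0


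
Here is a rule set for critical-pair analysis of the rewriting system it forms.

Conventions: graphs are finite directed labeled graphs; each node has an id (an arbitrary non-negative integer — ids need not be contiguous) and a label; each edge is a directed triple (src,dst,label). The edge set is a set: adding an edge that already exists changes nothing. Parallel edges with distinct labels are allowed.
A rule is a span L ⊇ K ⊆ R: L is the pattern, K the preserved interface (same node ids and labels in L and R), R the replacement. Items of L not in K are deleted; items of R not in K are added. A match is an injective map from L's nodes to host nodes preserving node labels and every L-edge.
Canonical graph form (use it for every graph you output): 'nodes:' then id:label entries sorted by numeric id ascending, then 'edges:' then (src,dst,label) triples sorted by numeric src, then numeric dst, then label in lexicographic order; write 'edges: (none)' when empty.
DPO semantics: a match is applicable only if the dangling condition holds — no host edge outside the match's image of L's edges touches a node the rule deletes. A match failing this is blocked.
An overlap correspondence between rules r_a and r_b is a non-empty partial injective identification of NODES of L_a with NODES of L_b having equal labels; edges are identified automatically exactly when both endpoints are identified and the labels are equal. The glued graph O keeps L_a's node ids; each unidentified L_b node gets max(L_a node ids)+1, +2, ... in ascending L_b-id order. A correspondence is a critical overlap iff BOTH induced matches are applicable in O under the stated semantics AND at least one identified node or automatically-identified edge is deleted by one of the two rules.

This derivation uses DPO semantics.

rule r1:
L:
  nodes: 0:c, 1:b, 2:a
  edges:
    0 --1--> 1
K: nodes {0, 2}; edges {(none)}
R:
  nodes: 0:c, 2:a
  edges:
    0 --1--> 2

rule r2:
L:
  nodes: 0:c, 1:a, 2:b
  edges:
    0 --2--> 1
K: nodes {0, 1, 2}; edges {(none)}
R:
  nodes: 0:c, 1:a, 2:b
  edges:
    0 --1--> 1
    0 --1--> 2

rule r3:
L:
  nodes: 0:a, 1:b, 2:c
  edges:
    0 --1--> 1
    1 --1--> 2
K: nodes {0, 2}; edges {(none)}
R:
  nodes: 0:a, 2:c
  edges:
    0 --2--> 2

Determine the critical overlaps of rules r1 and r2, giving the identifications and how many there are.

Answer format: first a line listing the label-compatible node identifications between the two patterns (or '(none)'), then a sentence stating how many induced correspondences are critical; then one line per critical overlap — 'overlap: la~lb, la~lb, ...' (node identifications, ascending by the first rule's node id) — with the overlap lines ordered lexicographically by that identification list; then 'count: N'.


label-compatible node identifications between L(r1) and L(r2): 0~0, 1~2, 2~1
4 of the induced correspondences are critical overlaps of r1 and r2.
overlap: 0~0, 1~2
overlap: 0~0, 1~2, 2~1
overlap: 1~2
overlap: 1~2, 2~1
count: 4


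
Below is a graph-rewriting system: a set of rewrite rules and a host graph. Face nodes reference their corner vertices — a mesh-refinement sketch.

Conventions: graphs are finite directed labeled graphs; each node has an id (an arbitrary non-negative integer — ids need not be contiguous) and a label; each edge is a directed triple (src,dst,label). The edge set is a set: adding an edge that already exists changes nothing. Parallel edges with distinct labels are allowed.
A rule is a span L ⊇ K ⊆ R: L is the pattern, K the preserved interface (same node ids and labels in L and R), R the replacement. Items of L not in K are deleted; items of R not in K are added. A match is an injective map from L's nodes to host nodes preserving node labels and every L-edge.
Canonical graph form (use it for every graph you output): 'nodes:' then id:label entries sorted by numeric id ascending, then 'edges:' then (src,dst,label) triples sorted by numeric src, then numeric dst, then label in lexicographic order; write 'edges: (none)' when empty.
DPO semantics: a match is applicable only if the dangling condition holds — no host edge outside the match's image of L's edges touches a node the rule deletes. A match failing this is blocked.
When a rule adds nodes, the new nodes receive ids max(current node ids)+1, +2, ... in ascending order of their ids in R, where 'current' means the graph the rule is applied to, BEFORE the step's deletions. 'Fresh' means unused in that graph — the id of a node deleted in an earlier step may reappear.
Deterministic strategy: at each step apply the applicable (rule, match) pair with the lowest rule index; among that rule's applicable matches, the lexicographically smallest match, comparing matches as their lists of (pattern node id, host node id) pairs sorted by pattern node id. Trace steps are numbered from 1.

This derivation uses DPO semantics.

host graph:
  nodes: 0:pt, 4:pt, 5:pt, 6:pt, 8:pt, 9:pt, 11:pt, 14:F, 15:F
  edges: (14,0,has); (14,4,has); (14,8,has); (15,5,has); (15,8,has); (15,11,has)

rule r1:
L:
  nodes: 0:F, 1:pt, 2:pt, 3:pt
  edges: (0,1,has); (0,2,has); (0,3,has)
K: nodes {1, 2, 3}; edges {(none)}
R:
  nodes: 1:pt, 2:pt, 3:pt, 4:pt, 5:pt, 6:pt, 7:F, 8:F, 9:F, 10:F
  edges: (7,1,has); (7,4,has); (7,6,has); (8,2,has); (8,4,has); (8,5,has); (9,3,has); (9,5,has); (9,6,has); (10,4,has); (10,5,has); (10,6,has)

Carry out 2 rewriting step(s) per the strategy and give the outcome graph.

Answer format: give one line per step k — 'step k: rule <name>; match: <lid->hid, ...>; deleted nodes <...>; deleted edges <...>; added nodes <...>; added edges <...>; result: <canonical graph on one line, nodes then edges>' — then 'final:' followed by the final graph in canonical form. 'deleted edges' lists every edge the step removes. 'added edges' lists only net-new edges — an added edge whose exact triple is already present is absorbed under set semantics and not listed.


step 1: rule r1; match: 0->14, 1->0, 2->4, 3->8; deleted nodes 14; deleted edges (14,0,has); (14,4,has); (14,8,has); added nodes 16, 17, 18, 19, 20, 21, 22; added edges (19,0,has); (19,16,has); (19,18,has); (20,4,has); (20,16,has); (20,17,has); (21,8,has); (21,17,has); (21,18,has); (22,16,has); (22,17,has); (22,18,has); result: nodes: 0:pt, 4:pt, 5:pt, 6:pt, 8:pt, 9:pt, 11:pt, 15:F, 16:pt, 17:pt, 18:pt, 19:F, 20:F, 21:F, 22:F edges: (15,5,has); (15,8,has); (15,11,has); (19,0,has); (19,16,has); (19,18,has); (20,4,has); (20,16,has); (20,17,has); (21,8,has); (21,17,has); (21,18,has); (22,16,has); (22,17,has); (22,18,has)
step 2: rule r1; match: 0->15, 1->5, 2->8, 3->11; deleted nodes 15; deleted edges (15,5,has); (15,8,has); (15,11,has); added nodes 23, 24, 25, 26, 27, 28, 29; added edges (26,5,has); (26,23,has); (26,25,has); (27,8,has); (27,23,has); (27,24,has); (28,11,has); (28,24,has); (28,25,has); (29,23,has); (29,24,has); (29,25,has); result: nodes: 0:pt, 4:pt, 5:pt, 6:pt, 8:pt, 9:pt, 11:pt, 16:pt, 17:pt, 18:pt, 19:F, 20:F, 21:F, 22:F, 23:pt, 24:pt, 25:pt, 26:F, 27:F, 28:F, 29:F edges: (19,0,has); (19,16,has); (19,18,has); (20,4,has); (20,16,has); (20,17,has); (21,8,has); (21,17,has); (21,18,has); (22,16,has); (22,17,has); (22,18,has); (26,5,has); (26,23,has); (26,25,has); (27,8,has); (27,23,has); (27,24,has); (28,11,has); (28,24,has); (28,25,has); (29,23,has); (29,24,has); (29,25,has)
final:
nodes: 0:pt, 4:pt, 5:pt, 6:pt, 8:pt, 9:pt, 11:pt, 16:pt, 17:pt, 18:pt, 19:F, 20:F, 21:F, 22:F, 23:pt, 24:pt, 25:pt, 26:F, 27:F, 28:F, 29:F
edges: (19,0,has); (19,16,has); (19,18,has); (20,4,has); (20,16,has); (20,17,has); (21,8,has); (21,17,has); (21,18,has); (22,16,has); (22,17,has); (22,18,has); (26,5,has); (26,23,has); (26,25,has); (27,8,has); (27,23,has); (27,24,has); (28,11,has); (28,24,has); (28,25,has); (29,23,has); (29,24,has); (29,25,has)


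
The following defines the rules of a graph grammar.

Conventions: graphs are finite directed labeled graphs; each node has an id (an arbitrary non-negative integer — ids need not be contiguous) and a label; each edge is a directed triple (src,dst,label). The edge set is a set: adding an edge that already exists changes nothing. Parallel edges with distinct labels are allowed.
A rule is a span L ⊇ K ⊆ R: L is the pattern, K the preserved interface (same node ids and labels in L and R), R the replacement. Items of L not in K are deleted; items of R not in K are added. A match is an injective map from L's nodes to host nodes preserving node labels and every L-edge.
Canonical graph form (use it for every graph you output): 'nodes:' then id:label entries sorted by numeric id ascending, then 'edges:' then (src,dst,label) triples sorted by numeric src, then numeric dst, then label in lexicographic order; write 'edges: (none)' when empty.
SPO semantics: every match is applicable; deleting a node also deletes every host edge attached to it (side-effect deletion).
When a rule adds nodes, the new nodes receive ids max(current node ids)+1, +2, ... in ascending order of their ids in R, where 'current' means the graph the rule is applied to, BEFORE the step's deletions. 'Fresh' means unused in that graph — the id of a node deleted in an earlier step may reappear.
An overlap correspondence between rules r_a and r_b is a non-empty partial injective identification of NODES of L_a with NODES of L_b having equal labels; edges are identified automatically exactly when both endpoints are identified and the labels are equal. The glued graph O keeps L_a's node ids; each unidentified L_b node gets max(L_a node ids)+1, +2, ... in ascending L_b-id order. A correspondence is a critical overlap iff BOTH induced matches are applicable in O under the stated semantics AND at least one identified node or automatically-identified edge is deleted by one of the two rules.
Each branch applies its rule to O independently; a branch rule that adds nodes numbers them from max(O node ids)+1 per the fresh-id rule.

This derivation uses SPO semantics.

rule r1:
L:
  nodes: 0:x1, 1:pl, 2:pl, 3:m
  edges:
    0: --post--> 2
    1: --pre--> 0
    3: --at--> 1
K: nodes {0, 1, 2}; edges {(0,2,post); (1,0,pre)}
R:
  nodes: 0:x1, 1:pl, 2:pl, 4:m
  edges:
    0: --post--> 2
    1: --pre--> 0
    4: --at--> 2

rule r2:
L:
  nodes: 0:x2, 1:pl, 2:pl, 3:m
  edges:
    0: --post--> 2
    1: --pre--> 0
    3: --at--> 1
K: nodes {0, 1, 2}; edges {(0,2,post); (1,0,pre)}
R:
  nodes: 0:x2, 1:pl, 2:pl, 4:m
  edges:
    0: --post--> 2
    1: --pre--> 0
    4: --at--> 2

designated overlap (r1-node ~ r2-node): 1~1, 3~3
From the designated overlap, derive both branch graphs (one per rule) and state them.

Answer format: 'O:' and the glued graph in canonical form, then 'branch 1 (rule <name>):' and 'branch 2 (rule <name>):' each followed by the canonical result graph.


O:
nodes: 0:x1, 1:pl, 2:pl, 3:m, 4:x2, 5:pl
edges: (0,2,post); (1,0,pre); (1,4,pre); (3,1,at); (4,5,post)
branch 1 (rule r1):
nodes: 0:x1, 1:pl, 2:pl, 4:x2, 5:pl, 6:m
edges: (0,2,post); (1,0,pre); (1,4,pre); (4,5,post); (6,2,at)
branch 2 (rule r2):
nodes: 0:x1, 1:pl, 2:pl, 4:x2, 5:pl, 6:m
edges: (0,2,post); (1,0,pre); (1,4,pre); (4,5,post); (6,5,at)


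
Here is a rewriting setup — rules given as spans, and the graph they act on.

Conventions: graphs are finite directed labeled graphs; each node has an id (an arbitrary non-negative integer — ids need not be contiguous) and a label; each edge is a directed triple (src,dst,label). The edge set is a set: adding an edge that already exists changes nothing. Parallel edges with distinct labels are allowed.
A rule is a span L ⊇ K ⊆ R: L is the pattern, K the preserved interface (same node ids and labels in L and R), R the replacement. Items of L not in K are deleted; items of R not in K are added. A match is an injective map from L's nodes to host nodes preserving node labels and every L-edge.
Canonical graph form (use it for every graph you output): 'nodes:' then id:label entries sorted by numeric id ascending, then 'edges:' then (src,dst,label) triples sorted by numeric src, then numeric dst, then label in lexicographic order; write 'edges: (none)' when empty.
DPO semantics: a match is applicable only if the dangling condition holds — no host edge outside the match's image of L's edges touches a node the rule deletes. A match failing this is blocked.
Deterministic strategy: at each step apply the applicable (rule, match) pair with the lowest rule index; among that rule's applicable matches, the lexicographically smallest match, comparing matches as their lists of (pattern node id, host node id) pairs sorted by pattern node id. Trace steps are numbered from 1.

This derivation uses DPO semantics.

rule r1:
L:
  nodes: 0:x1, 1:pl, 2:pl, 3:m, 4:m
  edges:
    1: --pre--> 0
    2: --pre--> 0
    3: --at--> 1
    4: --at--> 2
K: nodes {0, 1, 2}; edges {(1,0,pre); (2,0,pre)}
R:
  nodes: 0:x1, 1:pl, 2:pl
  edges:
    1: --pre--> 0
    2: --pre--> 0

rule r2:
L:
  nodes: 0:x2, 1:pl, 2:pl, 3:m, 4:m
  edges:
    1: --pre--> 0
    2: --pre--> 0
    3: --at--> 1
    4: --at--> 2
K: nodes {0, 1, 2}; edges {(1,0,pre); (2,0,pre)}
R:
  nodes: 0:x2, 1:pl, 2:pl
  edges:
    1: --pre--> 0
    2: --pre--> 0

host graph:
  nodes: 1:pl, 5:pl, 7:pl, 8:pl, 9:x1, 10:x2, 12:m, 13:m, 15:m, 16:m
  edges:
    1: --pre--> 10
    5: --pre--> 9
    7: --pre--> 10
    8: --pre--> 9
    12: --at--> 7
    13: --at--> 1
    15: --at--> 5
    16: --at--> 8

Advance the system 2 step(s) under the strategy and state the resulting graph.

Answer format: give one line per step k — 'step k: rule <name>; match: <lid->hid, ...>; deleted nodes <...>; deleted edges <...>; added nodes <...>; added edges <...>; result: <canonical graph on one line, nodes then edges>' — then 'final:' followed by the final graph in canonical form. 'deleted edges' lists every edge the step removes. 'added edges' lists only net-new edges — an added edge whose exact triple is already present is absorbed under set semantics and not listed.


step 1: rule r1; match: 0->9, 1->5, 2->8, 3->15, 4->16; deleted nodes 15, 16; deleted edges (15,5,at); (16,8,at); added nodes (none); added edges (none); result: nodes: 1:pl, 5:pl, 7:pl, 8:pl, 9:x1, 10:x2, 12:m, 13:m edges: (1,10,pre); (5,9,pre); (7,10,pre); (8,9,pre); (12,7,at); (13,1,at)
step 2: rule r2; match: 0->10, 1->1, 2->7, 3->13, 4->12; deleted nodes 12, 13; deleted edges (12,7,at); (13,1,at); added nodes (none); added edges (none); result: nodes: 1:pl, 5:pl, 7:pl, 8:pl, 9:x1, 10:x2 edges: (1,10,pre); (5,9,pre); (7,10,pre); (8,9,pre)
final:
nodes: 1:pl, 5:pl, 7:pl, 8:pl, 9:x1, 10:x2
edges: (1,10,pre); (5,9,pre); (7,10,pre); (8,9,pre)


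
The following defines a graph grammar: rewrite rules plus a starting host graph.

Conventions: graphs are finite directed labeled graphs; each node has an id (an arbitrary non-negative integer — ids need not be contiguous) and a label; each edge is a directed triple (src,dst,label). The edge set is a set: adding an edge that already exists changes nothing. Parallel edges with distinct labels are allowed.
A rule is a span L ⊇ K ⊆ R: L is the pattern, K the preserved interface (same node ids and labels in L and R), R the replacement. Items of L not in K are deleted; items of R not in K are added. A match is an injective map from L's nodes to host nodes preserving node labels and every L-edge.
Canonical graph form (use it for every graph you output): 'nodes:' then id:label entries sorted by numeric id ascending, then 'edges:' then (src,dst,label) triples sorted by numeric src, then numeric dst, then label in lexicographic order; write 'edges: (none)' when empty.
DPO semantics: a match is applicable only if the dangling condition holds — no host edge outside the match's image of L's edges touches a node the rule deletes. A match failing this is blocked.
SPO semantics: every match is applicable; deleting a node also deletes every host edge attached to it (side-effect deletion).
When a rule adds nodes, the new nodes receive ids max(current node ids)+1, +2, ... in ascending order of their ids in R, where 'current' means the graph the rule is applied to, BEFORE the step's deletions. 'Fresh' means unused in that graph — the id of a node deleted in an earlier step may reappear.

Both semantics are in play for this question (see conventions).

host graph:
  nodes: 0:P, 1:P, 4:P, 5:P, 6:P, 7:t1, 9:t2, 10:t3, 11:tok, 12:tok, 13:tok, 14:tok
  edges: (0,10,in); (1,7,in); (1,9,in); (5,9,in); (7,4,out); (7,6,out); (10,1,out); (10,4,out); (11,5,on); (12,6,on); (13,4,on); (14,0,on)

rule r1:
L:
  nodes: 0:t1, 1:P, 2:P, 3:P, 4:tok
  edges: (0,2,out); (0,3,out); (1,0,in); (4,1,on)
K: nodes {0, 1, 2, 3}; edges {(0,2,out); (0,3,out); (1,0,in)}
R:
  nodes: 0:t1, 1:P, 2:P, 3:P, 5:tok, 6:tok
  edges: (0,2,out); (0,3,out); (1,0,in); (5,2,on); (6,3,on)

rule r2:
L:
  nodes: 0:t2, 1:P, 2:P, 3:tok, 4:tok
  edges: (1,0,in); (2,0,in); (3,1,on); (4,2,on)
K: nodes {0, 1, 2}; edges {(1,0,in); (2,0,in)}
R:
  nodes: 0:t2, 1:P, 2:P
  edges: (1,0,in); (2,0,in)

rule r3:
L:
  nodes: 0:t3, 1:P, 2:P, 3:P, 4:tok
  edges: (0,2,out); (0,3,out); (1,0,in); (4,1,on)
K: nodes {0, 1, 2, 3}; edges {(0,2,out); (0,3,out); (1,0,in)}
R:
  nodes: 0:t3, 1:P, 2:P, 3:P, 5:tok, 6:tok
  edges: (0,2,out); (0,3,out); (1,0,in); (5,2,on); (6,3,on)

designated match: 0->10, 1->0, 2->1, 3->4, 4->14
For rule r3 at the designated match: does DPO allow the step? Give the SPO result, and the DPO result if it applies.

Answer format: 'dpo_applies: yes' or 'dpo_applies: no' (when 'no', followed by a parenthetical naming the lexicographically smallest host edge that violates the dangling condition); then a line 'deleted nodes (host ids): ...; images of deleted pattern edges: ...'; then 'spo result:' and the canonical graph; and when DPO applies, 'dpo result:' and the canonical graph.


dpo_applies: yes
deleted nodes (host ids): 14; images of deleted pattern edges: (14,0,on)
spo result:
nodes: 0:P, 1:P, 4:P, 5:P, 6:P, 7:t1, 9:t2, 10:t3, 11:tok, 12:tok, 13:tok, 15:tok, 16:tok
edges: (0,10,in); (1,7,in); (1,9,in); (5,9,in); (7,4,out); (7,6,out); (10,1,out); (10,4,out); (11,5,on); (12,6,on); (13,4,on); (15,1,on); (16,4,on)
dpo result:
nodes: 0:P, 1:P, 4:P, 5:P, 6:P, 7:t1, 9:t2, 10:t3, 11:tok, 12:tok, 13:tok, 15:tok, 16:tok
edges: (0,10,in); (1,7,in); (1,9,in); (5,9,in); (7,4,out); (7,6,out); (10,1,out); (10,4,out); (11,5,on); (12,6,on); (13,4,on); (15,1,on); (16,4,on)


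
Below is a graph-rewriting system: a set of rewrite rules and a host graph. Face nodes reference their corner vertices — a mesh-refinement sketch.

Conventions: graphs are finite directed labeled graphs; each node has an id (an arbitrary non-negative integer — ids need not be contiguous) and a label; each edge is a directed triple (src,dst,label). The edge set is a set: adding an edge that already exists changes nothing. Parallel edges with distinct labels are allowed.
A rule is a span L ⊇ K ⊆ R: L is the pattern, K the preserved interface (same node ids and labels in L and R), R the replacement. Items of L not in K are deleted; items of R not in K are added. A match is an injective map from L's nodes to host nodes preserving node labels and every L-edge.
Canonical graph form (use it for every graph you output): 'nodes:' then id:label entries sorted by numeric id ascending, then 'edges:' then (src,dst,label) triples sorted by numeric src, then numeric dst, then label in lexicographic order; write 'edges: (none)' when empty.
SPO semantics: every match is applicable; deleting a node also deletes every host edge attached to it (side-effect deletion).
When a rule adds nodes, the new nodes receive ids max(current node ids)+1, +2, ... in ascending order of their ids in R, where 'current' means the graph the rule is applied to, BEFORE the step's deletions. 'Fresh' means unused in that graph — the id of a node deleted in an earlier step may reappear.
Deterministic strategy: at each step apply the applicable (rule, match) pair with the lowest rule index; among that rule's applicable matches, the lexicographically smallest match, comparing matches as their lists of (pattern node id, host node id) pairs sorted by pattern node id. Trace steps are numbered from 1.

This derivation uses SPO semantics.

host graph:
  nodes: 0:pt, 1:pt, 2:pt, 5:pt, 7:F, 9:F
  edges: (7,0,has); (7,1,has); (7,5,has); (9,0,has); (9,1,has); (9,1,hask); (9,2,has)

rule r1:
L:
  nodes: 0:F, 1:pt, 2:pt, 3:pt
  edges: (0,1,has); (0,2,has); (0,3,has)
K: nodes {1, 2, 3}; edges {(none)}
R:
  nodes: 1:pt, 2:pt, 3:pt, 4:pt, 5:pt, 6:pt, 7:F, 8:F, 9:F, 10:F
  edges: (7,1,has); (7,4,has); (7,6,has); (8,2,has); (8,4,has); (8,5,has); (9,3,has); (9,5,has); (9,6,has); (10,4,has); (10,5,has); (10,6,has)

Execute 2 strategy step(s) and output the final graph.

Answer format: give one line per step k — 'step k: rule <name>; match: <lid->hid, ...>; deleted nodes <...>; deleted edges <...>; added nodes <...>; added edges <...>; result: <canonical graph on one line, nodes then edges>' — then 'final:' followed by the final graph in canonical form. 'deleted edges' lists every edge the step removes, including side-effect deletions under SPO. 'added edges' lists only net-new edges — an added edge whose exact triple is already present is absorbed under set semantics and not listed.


step 1: rule r1; match: 0->7, 1->0, 2->1, 3->5; deleted nodes 7; deleted edges (7,0,has); (7,1,has); (7,5,has); added nodes 10, 11, 12, 13, 14, 15, 16; added edges (13,0,has); (13,10,has); (13,12,has); (14,1,has); (14,10,has); (14,11,has); (15,5,has); (15,11,has); (15,12,has); (16,10,has); (16,11,has); (16,12,has); result: nodes: 0:pt, 1:pt, 2:pt, 5:pt, 9:F, 10:pt, 11:pt, 12:pt, 13:F, 14:F, 15:F, 16:F edges: (9,0,has); (9,1,has); (9,1,hask); (9,2,has); (13,0,has); (13,10,has); (13,12,has); (14,1,has); (14,10,has); (14,11,has); (15,5,has); (15,11,has); (15,12,has); (16,10,has); (16,11,has); (16,12,has)
step 2: rule r1; match: 0->9, 1->0, 2->1, 3->2; deleted nodes 9; deleted edges (9,0,has); (9,1,has); (9,1,hask); (9,2,has); added nodes 17, 18, 19, 20, 21, 22, 23; added edges (20,0,has); (20,17,has); (20,19,has); (21,1,has); (21,17,has); (21,18,has); (22,2,has); (22,18,has); (22,19,has); (23,17,has); (23,18,has); (23,19,has); result: nodes: 0:pt, 1:pt, 2:pt, 5:pt, 10:pt, 11:pt, 12:pt, 13:F, 14:F, 15:F, 16:F, 17:pt, 18:pt, 19:pt, 20:F, 21:F, 22:F, 23:F edges: (13,0,has); (13,10,has); (13,12,has); (14,1,has); (14,10,has); (14,11,has); (15,5,has); (15,11,has); (15,12,has); (16,10,has); (16,11,has); (16,12,has); (20,0,has); (20,17,has); (20,19,has); (21,1,has); (21,17,has); (21,18,has); (22,2,has); (22,18,has); (22,19,has); (23,17,has); (23,18,has); (23,19,has)
final:
nodes: 0:pt, 1:pt, 2:pt, 5:pt, 10:pt, 11:pt, 12:pt, 13:F, 14:F, 15:F, 16:F, 17:pt, 18:pt, 19:pt, 20:F, 21:F, 22:F, 23:F
edges: (13,0,has); (13,10,has); (13,12,has); (14,1,has); (14,10,has); (14,11,has); (15,5,has); (15,11,has); (15,12,has); (16,10,has); (16,11,has); (16,12,has); (20,0,has); (20,17,has); (20,19,has); (21,1,has); (21,17,has); (21,18,has); (22,2,has); (22,18,has); (22,19,has); (23,17,has); (23,18,has); (23,19,has)


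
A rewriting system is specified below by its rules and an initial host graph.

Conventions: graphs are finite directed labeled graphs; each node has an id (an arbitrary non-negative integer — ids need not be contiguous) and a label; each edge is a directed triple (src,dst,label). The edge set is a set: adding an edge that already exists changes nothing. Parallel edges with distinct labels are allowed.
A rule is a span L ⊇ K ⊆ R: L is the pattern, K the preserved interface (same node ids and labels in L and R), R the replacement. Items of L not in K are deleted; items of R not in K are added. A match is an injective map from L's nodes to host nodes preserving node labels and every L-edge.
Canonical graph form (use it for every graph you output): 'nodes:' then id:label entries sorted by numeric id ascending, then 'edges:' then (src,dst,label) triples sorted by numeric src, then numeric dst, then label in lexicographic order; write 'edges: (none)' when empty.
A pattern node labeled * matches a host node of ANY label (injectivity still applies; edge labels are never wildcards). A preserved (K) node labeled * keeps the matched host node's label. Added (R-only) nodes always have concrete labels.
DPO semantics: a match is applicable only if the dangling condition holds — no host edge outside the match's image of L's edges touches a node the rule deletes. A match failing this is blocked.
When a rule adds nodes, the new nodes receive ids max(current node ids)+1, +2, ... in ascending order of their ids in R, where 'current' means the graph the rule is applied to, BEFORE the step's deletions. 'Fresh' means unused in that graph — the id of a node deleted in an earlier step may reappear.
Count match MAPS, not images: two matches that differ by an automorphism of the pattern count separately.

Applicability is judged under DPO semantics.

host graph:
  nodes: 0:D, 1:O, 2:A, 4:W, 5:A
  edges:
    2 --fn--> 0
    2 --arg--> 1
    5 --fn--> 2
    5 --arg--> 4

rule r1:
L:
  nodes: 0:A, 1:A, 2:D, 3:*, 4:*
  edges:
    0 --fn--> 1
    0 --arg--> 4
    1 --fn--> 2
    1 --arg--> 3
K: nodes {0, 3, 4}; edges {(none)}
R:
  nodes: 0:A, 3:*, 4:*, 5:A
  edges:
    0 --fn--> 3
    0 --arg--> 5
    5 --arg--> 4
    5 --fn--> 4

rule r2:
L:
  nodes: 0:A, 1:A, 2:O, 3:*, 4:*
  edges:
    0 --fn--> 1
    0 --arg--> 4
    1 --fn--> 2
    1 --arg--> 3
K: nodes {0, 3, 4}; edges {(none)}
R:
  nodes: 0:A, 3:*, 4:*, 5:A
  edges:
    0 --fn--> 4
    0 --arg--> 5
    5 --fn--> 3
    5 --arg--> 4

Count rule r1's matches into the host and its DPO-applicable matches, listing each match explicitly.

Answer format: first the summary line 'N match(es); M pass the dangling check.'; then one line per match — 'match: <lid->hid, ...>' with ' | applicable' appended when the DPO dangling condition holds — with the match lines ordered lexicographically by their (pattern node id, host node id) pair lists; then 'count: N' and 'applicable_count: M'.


1 match(es); 1 pass the dangling check.
match: 0->5, 1->2, 2->0, 3->1, 4->4 | applicable
count: 1
applicable_count: 1
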